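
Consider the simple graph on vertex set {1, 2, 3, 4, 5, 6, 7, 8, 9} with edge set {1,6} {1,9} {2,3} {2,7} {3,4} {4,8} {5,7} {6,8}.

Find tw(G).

1

A width-1 tree decomposition is:
Bags: B1 = {1, 9}  B2 = {1, 6}  B3 = {6, 8}  B4 = {4, 8}  B5 = {3, 4}  B6 = {2, 3}  B7 = {2, 7}  B8 = {5, 7}
Tree: B1–B2, B2–B3, B3–B4, B4–B5, B5–B6, B6–B7, B7–B8
The largest bag has 2 vertices, giving width 1; this decomposition certifies tw(G) ≤ 1. G has an edge, so its treewidth is at least 1. Combining the bounds, tw(G) = 1.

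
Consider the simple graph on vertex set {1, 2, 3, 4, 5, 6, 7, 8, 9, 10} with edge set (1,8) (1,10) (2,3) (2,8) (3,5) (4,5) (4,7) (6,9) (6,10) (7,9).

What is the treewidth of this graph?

A width-2 tree decomposition is:
Bags: B1 = {2, 3, 5}  B2 = {2, 4, 5}  B3 = {2, 4, 7}  B4 = {2, 7, 9}  B5 = {2, 6, 9}  B6 = {2, 6, 10}  B7 = {1, 2, 10}  B8 = {1, 2, 8}
Tree: B1–B2, B2–B3, B3–B4, B4–B5, B5–B6, B6–B7, B7–B8
Every bag has size at most 3, so the width is 3 − 1 = 2 and tw(G) ≤ 2. The edges 2–3–5–4–7–9–6–10–1–8–2 form a cycle, so G is not a tree and its treewidth is at least 2. The upper and lower bounds meet at 2, so that is the treewidth.

2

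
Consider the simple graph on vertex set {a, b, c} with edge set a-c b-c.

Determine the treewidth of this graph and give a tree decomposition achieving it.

Treewidth 1.
Bags: B1 = {a, c}  B2 = {b, c}
Tree: B1–B2

Each bag holds 2 vertices, so the decomposition has width 1, which upper-bounds the treewidth. Any graph with an edge has treewidth ≥ 1, and G has the edge a–c. Therefore the treewidth is 1.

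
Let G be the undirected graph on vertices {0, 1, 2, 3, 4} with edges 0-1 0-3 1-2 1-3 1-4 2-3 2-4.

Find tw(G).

2

A width-2 tree decomposition is:
Bags: B1 = {1, 2, 4}  B2 = {1, 2, 3}  B3 = {0, 1, 3}
Tree: B1–B2, B2–B3
Every bag has size at most 3, so the width is 3 − 1 = 2 and tw(G) ≤ 2. For the lower bound, the 3 vertices {0, 1, 3} are pairwise adjacent, and any tree decomposition puts a clique entirely inside one bag — forcing width ≥ 2. Therefore the treewidth is 2.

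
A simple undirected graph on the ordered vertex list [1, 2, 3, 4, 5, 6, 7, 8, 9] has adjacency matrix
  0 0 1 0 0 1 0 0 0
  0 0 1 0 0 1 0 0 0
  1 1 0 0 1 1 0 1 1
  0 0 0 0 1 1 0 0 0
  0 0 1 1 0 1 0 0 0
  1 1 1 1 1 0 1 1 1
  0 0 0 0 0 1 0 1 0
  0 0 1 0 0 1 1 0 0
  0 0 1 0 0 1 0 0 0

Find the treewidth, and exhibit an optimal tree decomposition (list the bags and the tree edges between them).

Treewidth 2.
One optimal decomposition is:
Bags: B1 = {3, 5, 6}  B2 = {2, 3, 6}  B3 = {4, 5, 6}  B4 = {1, 3, 6}  B5 = {3, 6, 8}  B6 = {6, 7, 8}  B7 = {3, 6, 9}
Tree: B1–B2, B1–B3, B2–B4, B2–B5, B5–B6, B4–B7

The largest bag has 3 vertices, giving width 2; this decomposition certifies tw(G) ≤ 2. For the lower bound, the 3 vertices {1, 3, 6} are pairwise adjacent, and any tree decomposition puts a clique entirely inside one bag — forcing width ≥ 2. Combining the bounds, tw(G) = 2.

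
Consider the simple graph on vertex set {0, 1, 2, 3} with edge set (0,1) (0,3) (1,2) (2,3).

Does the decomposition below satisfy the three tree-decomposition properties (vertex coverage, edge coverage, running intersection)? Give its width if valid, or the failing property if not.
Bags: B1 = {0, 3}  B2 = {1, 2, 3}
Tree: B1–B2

A tree decomposition must satisfy three properties: every vertex lies in some bag; for every edge, both endpoints lie together in some bag; and for every vertex, the bags containing it form a connected subtree. Here edge (1,0) lies in no bag, so the decomposition is invalid.

No — edge (1,0) lies in no bag.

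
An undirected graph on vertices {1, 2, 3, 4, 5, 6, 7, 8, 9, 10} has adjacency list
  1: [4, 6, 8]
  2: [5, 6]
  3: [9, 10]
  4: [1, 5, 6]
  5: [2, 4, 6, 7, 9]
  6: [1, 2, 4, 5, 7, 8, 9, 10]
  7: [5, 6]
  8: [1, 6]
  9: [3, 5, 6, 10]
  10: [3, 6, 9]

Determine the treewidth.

A width-2 tree decomposition is:
Bags: B1 = {4, 5, 6}  B2 = {5, 6, 9}  B3 = {6, 9, 10}  B4 = {1, 4, 6}  B5 = {3, 9, 10}  B6 = {1, 6, 8}  B7 = {5, 6, 7}  B8 = {2, 5, 6}
Tree: B1–B2, B2–B3, B1–B4, B3–B5, B4–B6, B1–B7, B7–B8
Every bag has size at most 3, so the width is 3 − 1 = 2 and tw(G) ≤ 2. On the other hand G contains the 3-clique {3, 9, 10}. A clique must lie in a single bag of any decomposition, so no decomposition can have width below 2. Hence tw(G) = 2 exactly.

2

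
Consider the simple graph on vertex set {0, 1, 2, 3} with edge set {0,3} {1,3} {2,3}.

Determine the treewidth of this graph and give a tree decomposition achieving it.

The largest bag has 2 vertices, giving width 1; this decomposition certifies tw(G) ≤ 1. Since G has at least one edge (e.g. 3–0), it is not an edgeless graph, so tw(G) ≥ 1. Therefore the treewidth is 1.

Treewidth 1.
One optimal decomposition is:
Bags: B1 = {0, 3}  B2 = {2, 3}  B3 = {1, 3}
Tree: B1–B2, B2–B3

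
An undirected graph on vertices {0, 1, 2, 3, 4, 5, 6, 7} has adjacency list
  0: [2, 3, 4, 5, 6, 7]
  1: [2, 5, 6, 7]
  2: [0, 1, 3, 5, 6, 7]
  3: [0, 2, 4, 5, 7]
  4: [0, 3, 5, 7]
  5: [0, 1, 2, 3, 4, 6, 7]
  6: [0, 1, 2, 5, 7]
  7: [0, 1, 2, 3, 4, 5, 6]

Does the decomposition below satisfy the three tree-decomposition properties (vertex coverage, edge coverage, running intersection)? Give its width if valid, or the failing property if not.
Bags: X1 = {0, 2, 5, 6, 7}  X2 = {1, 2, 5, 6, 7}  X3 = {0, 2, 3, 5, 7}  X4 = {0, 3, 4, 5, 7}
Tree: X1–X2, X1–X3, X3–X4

Checking the three conditions: (i) the bags cover all of {0, 1, 2, 3, 4, 5, 6, 7}; (ii) for each edge, some bag contains both endpoints; (iii) the bags containing any fixed vertex form a subtree. All hold, so the decomposition is valid with width 5 − 1 = 4.

Yes; width 4.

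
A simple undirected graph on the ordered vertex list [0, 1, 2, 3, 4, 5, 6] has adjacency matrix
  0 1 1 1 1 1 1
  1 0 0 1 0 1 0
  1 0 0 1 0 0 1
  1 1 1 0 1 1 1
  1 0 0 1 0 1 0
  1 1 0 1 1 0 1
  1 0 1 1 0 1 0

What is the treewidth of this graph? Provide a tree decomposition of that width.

Treewidth 3.
One such decomposition:
Bags: B1 = {0, 3, 5, 6}  B2 = {0, 1, 3, 5}  B3 = {0, 2, 3, 6}  B4 = {0, 3, 4, 5}
Tree: B1–B2, B1–B3, B1–B4

Each bag holds 4 vertices, so the decomposition has width 3, which upper-bounds the treewidth. Conversely, {0, 2, 3, 6} is a clique of size 4, and the vertices of any clique must share a bag in every tree decomposition; so some bag has ≥ 4 vertices and tw(G) ≥ 3. Combining the bounds, tw(G) = 3.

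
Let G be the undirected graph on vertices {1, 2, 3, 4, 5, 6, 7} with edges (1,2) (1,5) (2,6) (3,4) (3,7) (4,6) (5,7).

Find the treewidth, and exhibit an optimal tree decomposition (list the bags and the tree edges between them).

Treewidth 2.
One such decomposition:
Bags: B1 = {1, 2, 5}  B2 = {2, 5, 6}  B3 = {4, 5, 6}  B4 = {3, 4, 5}  B5 = {3, 5, 7}
Tree: B1–B2, B2–B3, B3–B4, B4–B5

The largest bag has 3 vertices, giving width 2; this decomposition certifies tw(G) ≤ 2. The edges 5–1–2–6–4–3–7–5 form a cycle, so G is not a tree and its treewidth is at least 2. Hence tw(G) = 2 exactly.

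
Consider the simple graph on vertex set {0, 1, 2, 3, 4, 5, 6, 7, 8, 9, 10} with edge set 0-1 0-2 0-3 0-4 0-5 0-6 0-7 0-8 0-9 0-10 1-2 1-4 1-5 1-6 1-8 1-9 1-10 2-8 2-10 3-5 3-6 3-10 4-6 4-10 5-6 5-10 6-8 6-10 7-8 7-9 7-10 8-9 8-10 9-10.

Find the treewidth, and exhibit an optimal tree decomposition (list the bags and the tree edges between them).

Treewidth 4.
One optimal decomposition is:
Bags: B1 = {0, 1, 6, 8, 10}  B2 = {0, 1, 5, 6, 10}  B3 = {0, 1, 8, 9, 10}  B4 = {0, 3, 5, 6, 10}  B5 = {0, 7, 8, 9, 10}  B6 = {0, 1, 2, 8, 10}  B7 = {0, 1, 4, 6, 10}
Tree: B1–B2, B1–B3, B2–B4, B3–B5, B1–B6, B1–B7

Every bag has size at most 5, so the width is 5 − 1 = 4 and tw(G) ≤ 4. Conversely, {0, 1, 8, 9, 10} is a clique of size 5, and the vertices of any clique must share a bag in every tree decomposition; so some bag has ≥ 5 vertices and tw(G) ≥ 4. Hence tw(G) = 4 exactly.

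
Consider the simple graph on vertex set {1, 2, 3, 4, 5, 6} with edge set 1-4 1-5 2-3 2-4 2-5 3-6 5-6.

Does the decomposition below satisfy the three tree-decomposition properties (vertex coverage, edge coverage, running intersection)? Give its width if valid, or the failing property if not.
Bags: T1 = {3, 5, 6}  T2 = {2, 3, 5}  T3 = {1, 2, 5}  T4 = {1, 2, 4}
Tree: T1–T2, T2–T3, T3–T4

Vertex coverage: the bags together contain {1, 2, 3, 4, 5, 6}, the full vertex set. Edge coverage: each edge of G has both endpoints in at least one bag. Running intersection: for every vertex, the bags containing it form a connected subtree. All three properties hold, so this is a valid tree decomposition of width max|bag| − 1 = 2, and hence tw(G) ≤ 2.

Yes; width 2.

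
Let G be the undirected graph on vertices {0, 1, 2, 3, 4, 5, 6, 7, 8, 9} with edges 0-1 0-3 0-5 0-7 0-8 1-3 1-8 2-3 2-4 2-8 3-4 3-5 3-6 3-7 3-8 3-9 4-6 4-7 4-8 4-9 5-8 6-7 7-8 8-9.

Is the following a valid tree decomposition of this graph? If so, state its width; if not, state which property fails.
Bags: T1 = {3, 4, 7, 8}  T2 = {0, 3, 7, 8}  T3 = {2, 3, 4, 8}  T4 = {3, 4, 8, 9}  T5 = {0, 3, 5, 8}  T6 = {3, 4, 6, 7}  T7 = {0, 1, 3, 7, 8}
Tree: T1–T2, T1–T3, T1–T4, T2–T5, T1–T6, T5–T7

A tree decomposition must satisfy three properties: every vertex lies in some bag; for every edge, both endpoints lie together in some bag; and for every vertex, the bags containing it form a connected subtree. Here bags containing vertex 7 are not connected in the tree, so the decomposition is invalid.

No — bags containing vertex 7 are not connected in the tree.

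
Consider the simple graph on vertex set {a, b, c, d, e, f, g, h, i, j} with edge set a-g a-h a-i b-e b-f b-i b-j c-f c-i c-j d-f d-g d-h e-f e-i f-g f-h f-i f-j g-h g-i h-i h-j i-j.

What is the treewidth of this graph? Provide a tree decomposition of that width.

Treewidth 3.
One optimal decomposition is:
Bags: B1 = {b, f, i, j}  B2 = {f, h, i, j}  B3 = {c, f, i, j}  B4 = {f, g, h, i}  B5 = {a, g, h, i}  B6 = {d, f, g, h}  B7 = {b, e, f, i}
Tree: B1–B2, B2–B3, B2–B4, B4–B5, B4–B6, B1–B7

The largest bag has 4 vertices, giving width 3; this decomposition certifies tw(G) ≤ 3. Conversely, {a, g, h, i} is a clique of size 4, and the vertices of any clique must share a bag in every tree decomposition; so some bag has ≥ 4 vertices and tw(G) ≥ 3. The upper and lower bounds meet at 3, so that is the treewidth.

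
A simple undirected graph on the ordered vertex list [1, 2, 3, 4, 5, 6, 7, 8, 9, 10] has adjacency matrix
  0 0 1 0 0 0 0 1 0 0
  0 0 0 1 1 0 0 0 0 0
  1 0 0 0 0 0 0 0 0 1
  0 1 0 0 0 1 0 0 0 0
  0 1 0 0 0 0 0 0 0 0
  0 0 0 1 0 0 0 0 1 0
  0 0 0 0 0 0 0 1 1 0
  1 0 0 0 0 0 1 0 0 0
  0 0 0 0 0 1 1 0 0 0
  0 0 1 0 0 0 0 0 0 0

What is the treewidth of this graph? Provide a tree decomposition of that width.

Treewidth 1.
One such decomposition:
Bags: B1 = {2, 5}  B2 = {2, 4}  B3 = {4, 6}  B4 = {6, 9}  B5 = {7, 9}  B6 = {7, 8}  B7 = {1, 8}  B8 = {1, 3}  B9 = {3, 10}
Tree: B1–B2, B2–B3, B3–B4, B4–B5, B5–B6, B6–B7, B7–B8, B8–B9

Each bag holds 2 vertices, so the decomposition has width 1, which upper-bounds the treewidth. G has an edge, so its treewidth is at least 1. Combining the bounds, tw(G) = 1.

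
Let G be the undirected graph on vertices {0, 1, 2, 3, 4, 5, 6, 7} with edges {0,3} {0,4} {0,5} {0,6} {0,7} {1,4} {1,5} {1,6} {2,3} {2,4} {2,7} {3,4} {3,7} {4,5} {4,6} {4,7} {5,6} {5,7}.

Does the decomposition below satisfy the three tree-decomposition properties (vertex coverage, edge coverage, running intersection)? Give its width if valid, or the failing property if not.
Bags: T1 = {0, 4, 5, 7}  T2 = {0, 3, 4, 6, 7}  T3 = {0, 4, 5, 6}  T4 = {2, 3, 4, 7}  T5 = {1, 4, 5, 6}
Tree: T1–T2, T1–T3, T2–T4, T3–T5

A tree decomposition must satisfy three properties: every vertex lies in some bag; for every edge, both endpoints lie together in some bag; and for every vertex, the bags containing it form a connected subtree. Here bags containing vertex 6 are not connected in the tree, so the decomposition is invalid.

No — bags containing vertex 6 are not connected in the tree.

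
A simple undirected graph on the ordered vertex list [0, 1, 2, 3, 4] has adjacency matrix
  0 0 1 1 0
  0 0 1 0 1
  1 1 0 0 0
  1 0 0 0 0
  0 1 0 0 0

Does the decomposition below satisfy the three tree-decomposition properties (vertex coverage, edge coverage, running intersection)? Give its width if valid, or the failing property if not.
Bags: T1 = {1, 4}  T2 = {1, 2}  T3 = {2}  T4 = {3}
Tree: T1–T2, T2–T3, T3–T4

No — vertex 0 appears in no bag.

A tree decomposition must satisfy three properties: every vertex lies in some bag; for every edge, both endpoints lie together in some bag; and for every vertex, the bags containing it form a connected subtree. Here vertex 0 appears in no bag, so the decomposition is invalid.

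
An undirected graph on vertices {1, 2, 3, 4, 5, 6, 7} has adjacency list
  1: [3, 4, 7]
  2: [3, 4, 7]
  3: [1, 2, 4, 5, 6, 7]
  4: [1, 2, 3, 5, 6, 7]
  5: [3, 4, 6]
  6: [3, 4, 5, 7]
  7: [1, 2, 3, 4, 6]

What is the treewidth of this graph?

A width-3 tree decomposition is:
Bags: B1 = {2, 3, 4, 7}  B2 = {3, 4, 6, 7}  B3 = {1, 3, 4, 7}  B4 = {3, 4, 5, 6}
Tree: B1–B2, B2–B3, B2–B4
The largest bag has 4 vertices, giving width 3; this decomposition certifies tw(G) ≤ 3. For the lower bound, the 4 vertices {3, 4, 5, 6} are pairwise adjacent, and any tree decomposition puts a clique entirely inside one bag — forcing width ≥ 3. Hence tw(G) = 3 exactly.

3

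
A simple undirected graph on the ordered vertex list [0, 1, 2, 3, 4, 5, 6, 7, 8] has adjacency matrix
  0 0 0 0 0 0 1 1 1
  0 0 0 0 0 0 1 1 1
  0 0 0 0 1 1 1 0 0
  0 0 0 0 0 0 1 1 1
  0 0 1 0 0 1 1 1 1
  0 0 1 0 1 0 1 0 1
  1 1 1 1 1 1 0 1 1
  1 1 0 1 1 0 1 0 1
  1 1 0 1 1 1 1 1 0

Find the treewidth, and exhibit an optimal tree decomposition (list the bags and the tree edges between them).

Every bag has size at most 4, so the width is 4 − 1 = 3 and tw(G) ≤ 3. Conversely, {4, 5, 6, 8} is a clique of size 4, and the vertices of any clique must share a bag in every tree decomposition; so some bag has ≥ 4 vertices and tw(G) ≥ 3. Hence tw(G) = 3 exactly.

Treewidth 3.
Bags: B1 = {3, 6, 7, 8}  B2 = {1, 6, 7, 8}  B3 = {4, 6, 7, 8}  B4 = {0, 6, 7, 8}  B5 = {4, 5, 6, 8}  B6 = {2, 4, 5, 6}
Tree: B1–B2, B1–B3, B2–B4, B3–B5, B5–B6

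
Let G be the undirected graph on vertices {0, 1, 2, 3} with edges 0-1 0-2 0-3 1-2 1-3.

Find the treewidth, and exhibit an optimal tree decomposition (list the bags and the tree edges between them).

Treewidth 2.
One such decomposition:
Bags: B1 = {0, 1, 3}  B2 = {0, 1, 2}
Tree: B1–B2

Every bag has size at most 3, so the width is 3 − 1 = 2 and tw(G) ≤ 2. On the other hand G contains the 3-clique {0, 1, 2}. A clique must lie in a single bag of any decomposition, so no decomposition can have width below 2. The upper and lower bounds meet at 2, so that is the treewidth.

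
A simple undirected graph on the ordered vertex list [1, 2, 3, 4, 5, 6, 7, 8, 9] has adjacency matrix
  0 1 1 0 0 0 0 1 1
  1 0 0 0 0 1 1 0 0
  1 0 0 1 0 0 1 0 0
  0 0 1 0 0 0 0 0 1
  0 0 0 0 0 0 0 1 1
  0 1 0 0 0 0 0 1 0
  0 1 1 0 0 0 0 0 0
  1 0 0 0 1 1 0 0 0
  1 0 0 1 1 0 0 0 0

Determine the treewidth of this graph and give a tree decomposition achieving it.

The largest bag has 4 vertices, giving width 3; this decomposition certifies tw(G) ≤ 3. For the lower bound: the 4 vertex sets {5,6,8}, {9}, {1}, {2,3,4,7} are disjoint, each induces a connected subgraph, and every pair is joined by at least one edge of G. Contracting each set to a single vertex therefore yields K_{4} as a minor, and since treewidth is minor-monotone, tw(G) ≥ tw(K_{4}) = 3. Combining the bounds, tw(G) = 3.

Treewidth 3.
Bags: B1 = {5, 6, 8, 9}  B2 = {1, 6, 8, 9}  B3 = {1, 2, 6, 9}  B4 = {1, 2, 4, 9}  B5 = {1, 2, 3, 4}  B6 = {2, 3, 4, 7}
Tree: B1–B2, B2–B3, B3–B4, B4–B5, B5–B6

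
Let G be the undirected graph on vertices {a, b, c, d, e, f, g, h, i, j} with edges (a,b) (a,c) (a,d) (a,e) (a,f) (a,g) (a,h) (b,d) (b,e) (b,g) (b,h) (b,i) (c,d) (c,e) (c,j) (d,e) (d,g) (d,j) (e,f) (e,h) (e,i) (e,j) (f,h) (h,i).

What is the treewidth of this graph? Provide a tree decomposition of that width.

Every bag has size at most 4, so the width is 4 − 1 = 3 and tw(G) ≤ 3. For the lower bound, the 4 vertices {a, b, d, g} are pairwise adjacent, and any tree decomposition puts a clique entirely inside one bag — forcing width ≥ 3. The upper and lower bounds meet at 3, so that is the treewidth.

Treewidth 3.
One optimal decomposition is:
Bags: B1 = {a, c, d, e}  B2 = {c, d, e, j}  B3 = {a, b, d, e}  B4 = {a, b, e, h}  B5 = {a, e, f, h}  B6 = {a, b, d, g}  B7 = {b, e, h, i}
Tree: B1–B2, B1–B3, B3–B4, B4–B5, B3–B6, B4–B7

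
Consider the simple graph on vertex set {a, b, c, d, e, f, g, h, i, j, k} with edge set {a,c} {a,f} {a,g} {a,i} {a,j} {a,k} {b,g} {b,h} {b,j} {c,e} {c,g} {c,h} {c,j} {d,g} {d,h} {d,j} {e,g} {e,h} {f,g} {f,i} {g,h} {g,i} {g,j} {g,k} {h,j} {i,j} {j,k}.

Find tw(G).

3

A width-3 tree decomposition is:
Bags: B1 = {a, c, g, j}  B2 = {a, g, i, j}  B3 = {a, g, j, k}  B4 = {c, g, h, j}  B5 = {b, g, h, j}  B6 = {c, e, g, h}  B7 = {d, g, h, j}  B8 = {a, f, g, i}
Tree: B1–B2, B2–B3, B1–B4, B4–B5, B4–B6, B5–B7, B2–B8
Every bag has size at most 4, so the width is 4 − 1 = 3 and tw(G) ≤ 3. Conversely, {d, g, h, j} is a clique of size 4, and the vertices of any clique must share a bag in every tree decomposition; so some bag has ≥ 4 vertices and tw(G) ≥ 3. The upper and lower bounds meet at 3, so that is the treewidth.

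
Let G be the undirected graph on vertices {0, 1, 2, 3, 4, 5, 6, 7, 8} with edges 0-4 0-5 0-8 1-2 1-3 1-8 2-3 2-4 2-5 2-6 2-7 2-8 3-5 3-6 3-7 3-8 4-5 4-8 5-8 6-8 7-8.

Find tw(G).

A width-3 tree decomposition is:
Bags: B1 = {2, 3, 5, 8}  B2 = {2, 4, 5, 8}  B3 = {1, 2, 3, 8}  B4 = {2, 3, 7, 8}  B5 = {2, 3, 6, 8}  B6 = {0, 4, 5, 8}
Tree: B1–B2, B1–B3, B3–B4, B4–B5, B2–B6
Every bag has size at most 4, so the width is 4 − 1 = 3 and tw(G) ≤ 3. For the lower bound, the 4 vertices {0, 4, 5, 8} are pairwise adjacent, and any tree decomposition puts a clique entirely inside one bag — forcing width ≥ 3. Therefore the treewidth is 3.

3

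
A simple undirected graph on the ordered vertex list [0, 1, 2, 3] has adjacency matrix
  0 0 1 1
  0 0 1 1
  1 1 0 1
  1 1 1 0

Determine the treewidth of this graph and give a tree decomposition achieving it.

Each bag holds 3 vertices, so the decomposition has width 2, which upper-bounds the treewidth. For the lower bound, the 3 vertices {0, 2, 3} are pairwise adjacent, and any tree decomposition puts a clique entirely inside one bag — forcing width ≥ 2. Hence tw(G) = 2 exactly.

Treewidth 2.
One such decomposition:
Bags: B1 = {1, 2, 3}  B2 = {0, 2, 3}
Tree: B1–B2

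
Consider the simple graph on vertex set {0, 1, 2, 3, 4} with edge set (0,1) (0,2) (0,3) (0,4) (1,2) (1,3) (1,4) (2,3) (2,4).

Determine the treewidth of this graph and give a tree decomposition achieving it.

Every bag has size at most 4, so the width is 4 − 1 = 3 and tw(G) ≤ 3. On the other hand G contains the 4-clique {0, 1, 2, 3}. A clique must lie in a single bag of any decomposition, so no decomposition can have width below 3. The upper and lower bounds meet at 3, so that is the treewidth.

Treewidth 3.
Bags: B1 = {0, 1, 2, 3}  B2 = {0, 1, 2, 4}
Tree: B1–B2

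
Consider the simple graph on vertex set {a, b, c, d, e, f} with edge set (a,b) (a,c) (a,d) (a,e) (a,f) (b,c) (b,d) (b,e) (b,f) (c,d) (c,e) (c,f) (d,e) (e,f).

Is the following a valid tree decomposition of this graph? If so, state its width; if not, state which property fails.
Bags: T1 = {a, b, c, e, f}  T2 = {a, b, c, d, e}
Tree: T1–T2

Yes; width 4.

Checking the three conditions: (i) the bags cover all of {a, b, c, d, e, f}; (ii) for each edge, some bag contains both endpoints; (iii) the bags containing any fixed vertex form a subtree. All hold, so the decomposition is valid with width 5 − 1 = 4.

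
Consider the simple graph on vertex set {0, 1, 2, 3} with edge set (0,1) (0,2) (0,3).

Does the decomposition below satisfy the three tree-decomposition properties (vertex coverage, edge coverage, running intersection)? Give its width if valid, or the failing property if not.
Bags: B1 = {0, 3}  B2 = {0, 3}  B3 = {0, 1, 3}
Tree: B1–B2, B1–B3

A tree decomposition must satisfy three properties: every vertex lies in some bag; for every edge, both endpoints lie together in some bag; and for every vertex, the bags containing it form a connected subtree. Here vertex 2 appears in no bag, so the decomposition is invalid.

No — vertex 2 appears in no bag.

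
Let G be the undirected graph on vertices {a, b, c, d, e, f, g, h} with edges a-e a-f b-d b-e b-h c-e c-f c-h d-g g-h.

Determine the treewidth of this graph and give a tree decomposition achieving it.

Treewidth 2.
Bags: B1 = {d, g, h}  B2 = {b, d, h}  B3 = {b, c, h}  B4 = {b, c, e}  B5 = {c, e, f}  B6 = {a, e, f}
Tree: B1–B2, B2–B3, B3–B4, B4–B5, B5–B6

The largest bag has 3 vertices, giving width 2; this decomposition certifies tw(G) ≤ 2. The edges g–d–b–h–g form a cycle, so G is not a tree and its treewidth is at least 2. Combining the bounds, tw(G) = 2.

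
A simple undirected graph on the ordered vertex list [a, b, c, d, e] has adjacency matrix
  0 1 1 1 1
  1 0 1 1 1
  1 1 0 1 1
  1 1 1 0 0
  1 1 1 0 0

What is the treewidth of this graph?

3

A width-3 tree decomposition is:
Bags: B1 = {a, b, c, d}  B2 = {a, b, c, e}
Tree: B1–B2
Every bag has size at most 4, so the width is 4 − 1 = 3 and tw(G) ≤ 3. For the lower bound, the 4 vertices {a, b, c, d} are pairwise adjacent, and any tree decomposition puts a clique entirely inside one bag — forcing width ≥ 3. Combining the bounds, tw(G) = 3.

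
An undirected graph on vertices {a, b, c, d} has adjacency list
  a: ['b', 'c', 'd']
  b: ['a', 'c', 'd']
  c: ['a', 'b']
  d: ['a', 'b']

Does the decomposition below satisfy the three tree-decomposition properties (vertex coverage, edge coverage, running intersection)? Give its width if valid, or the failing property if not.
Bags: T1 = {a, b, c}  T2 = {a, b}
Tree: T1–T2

A tree decomposition must satisfy three properties: every vertex lies in some bag; for every edge, both endpoints lie together in some bag; and for every vertex, the bags containing it form a connected subtree. Here vertex d appears in no bag, so the decomposition is invalid.

No — vertex d appears in no bag.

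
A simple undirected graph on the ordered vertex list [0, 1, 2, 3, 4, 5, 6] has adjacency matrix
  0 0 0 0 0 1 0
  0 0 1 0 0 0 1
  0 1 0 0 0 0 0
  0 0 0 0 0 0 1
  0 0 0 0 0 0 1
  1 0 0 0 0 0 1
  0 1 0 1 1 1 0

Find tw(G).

A width-1 tree decomposition is:
Bags: B1 = {4, 6}  B2 = {5, 6}  B3 = {1, 6}  B4 = {0, 5}  B5 = {1, 2}  B6 = {3, 6}
Tree: B1–B2, B2–B3, B2–B4, B3–B5, B1–B6
Every bag has size at most 2, so the width is 2 − 1 = 1 and tw(G) ≤ 1. G has an edge, so its treewidth is at least 1. The upper and lower bounds meet at 1, so that is the treewidth.

1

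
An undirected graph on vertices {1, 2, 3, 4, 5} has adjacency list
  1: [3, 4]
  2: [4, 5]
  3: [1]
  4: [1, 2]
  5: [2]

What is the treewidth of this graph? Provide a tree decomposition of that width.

Treewidth 1.
One optimal decomposition is:
Bags: B1 = {1, 4}  B2 = {2, 4}  B3 = {2, 5}  B4 = {1, 3}
Tree: B1–B2, B2–B3, B1–B4

Each bag holds 2 vertices, so the decomposition has width 1, which upper-bounds the treewidth. Since G has at least one edge (e.g. 4–1), it is not an edgeless graph, so tw(G) ≥ 1. Therefore the treewidth is 1.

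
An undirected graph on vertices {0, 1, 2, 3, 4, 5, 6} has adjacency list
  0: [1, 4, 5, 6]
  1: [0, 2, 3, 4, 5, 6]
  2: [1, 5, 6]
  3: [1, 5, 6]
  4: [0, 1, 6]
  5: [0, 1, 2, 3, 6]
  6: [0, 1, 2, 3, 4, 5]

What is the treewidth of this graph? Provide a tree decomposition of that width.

Treewidth 3.
One such decomposition:
Bags: B1 = {1, 2, 5, 6}  B2 = {0, 1, 5, 6}  B3 = {0, 1, 4, 6}  B4 = {1, 3, 5, 6}
Tree: B1–B2, B2–B3, B1–B4

Each bag holds 4 vertices, so the decomposition has width 3, which upper-bounds the treewidth. On the other hand G contains the 4-clique {0, 1, 4, 6}. A clique must lie in a single bag of any decomposition, so no decomposition can have width below 3. The upper and lower bounds meet at 3, so that is the treewidth.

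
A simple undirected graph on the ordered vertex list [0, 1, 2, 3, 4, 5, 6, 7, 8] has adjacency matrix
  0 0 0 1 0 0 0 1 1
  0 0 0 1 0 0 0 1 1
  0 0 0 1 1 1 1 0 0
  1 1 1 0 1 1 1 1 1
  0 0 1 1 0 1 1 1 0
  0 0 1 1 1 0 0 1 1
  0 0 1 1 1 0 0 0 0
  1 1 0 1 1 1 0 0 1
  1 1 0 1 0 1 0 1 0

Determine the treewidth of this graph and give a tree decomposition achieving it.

The largest bag has 4 vertices, giving width 3; this decomposition certifies tw(G) ≤ 3. On the other hand G contains the 4-clique {2, 3, 4, 5}. A clique must lie in a single bag of any decomposition, so no decomposition can have width below 3. Therefore the treewidth is 3.

Treewidth 3.
One optimal decomposition is:
Bags: B1 = {3, 5, 7, 8}  B2 = {3, 4, 5, 7}  B3 = {1, 3, 7, 8}  B4 = {0, 3, 7, 8}  B5 = {2, 3, 4, 5}  B6 = {2, 3, 4, 6}
Tree: B1–B2, B1–B3, B1–B4, B2–B5, B5–B6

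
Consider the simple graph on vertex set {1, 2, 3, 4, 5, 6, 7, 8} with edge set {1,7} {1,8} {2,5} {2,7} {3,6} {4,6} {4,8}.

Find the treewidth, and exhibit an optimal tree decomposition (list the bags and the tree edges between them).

Every bag has size at most 2, so the width is 2 − 1 = 1 and tw(G) ≤ 1. G has an edge, so its treewidth is at least 1. Therefore the treewidth is 1.

Treewidth 1.
One optimal decomposition is:
Bags: B1 = {2, 5}  B2 = {2, 7}  B3 = {1, 7}  B4 = {1, 8}  B5 = {4, 8}  B6 = {4, 6}  B7 = {3, 6}
Tree: B1–B2, B2–B3, B3–B4, B4–B5, B5–B6, B6–B7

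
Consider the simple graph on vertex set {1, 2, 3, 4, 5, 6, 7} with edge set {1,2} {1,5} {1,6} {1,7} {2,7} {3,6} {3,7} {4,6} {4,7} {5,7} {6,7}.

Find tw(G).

A width-2 tree decomposition is:
Bags: B1 = {3, 6, 7}  B2 = {1, 6, 7}  B3 = {4, 6, 7}  B4 = {1, 2, 7}  B5 = {1, 5, 7}
Tree: B1–B2, B1–B3, B2–B4, B2–B5
The largest bag has 3 vertices, giving width 2; this decomposition certifies tw(G) ≤ 2. Conversely, {1, 2, 7} is a clique of size 3, and the vertices of any clique must share a bag in every tree decomposition; so some bag has ≥ 3 vertices and tw(G) ≥ 2. Therefore the treewidth is 2.

2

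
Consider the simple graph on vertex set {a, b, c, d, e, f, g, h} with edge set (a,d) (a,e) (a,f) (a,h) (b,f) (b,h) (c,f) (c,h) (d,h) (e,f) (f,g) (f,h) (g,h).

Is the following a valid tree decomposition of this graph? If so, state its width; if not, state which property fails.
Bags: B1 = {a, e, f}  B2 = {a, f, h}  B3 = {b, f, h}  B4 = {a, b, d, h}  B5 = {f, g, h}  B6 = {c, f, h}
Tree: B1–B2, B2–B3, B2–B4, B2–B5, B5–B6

No — bags containing vertex b are not connected in the tree.

A tree decomposition must satisfy three properties: every vertex lies in some bag; for every edge, both endpoints lie together in some bag; and for every vertex, the bags containing it form a connected subtree. Here bags containing vertex b are not connected in the tree, so the decomposition is invalid.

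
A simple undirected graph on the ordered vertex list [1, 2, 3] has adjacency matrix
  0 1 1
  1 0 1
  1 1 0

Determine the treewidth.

A width-2 tree decomposition is:
Bags: B1 = {1, 2, 3}
Tree: (single bag)
With just one bag of size 3, the width is 3 − 1 = 2, so tw(G) ≤ 2. Conversely, {1, 2, 3} is a clique of size 3, and the vertices of any clique must share a bag in every tree decomposition; so some bag has ≥ 3 vertices and tw(G) ≥ 2. The upper and lower bounds meet at 2, so that is the treewidth.

2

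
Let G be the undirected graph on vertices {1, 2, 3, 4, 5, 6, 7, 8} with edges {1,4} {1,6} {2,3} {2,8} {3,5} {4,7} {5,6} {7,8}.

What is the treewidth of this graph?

A width-2 tree decomposition is:
Bags: B1 = {2, 3, 5}  B2 = {2, 5, 8}  B3 = {5, 7, 8}  B4 = {4, 5, 7}  B5 = {1, 4, 5}  B6 = {1, 5, 6}
Tree: B1–B2, B2–B3, B3–B4, B4–B5, B5–B6
Every bag has size at most 3, so the width is 3 − 1 = 2 and tw(G) ≤ 2. Since 5–3–2–8–7–4–1–6–5 is a cycle in G, G is not acyclic. Forests are exactly the graphs of treewidth ≤ 1, so tw(G) ≥ 2. Therefore the treewidth is 2.

2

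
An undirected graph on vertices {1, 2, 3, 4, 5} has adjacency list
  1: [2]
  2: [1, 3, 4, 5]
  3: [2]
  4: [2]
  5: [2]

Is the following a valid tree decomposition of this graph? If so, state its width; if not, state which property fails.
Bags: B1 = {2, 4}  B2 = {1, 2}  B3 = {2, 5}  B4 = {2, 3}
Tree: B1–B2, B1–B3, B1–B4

Yes; width 1.

Vertex coverage: the bags together contain {1, 2, 3, 4, 5}, the full vertex set. Edge coverage: each edge of G has both endpoints in at least one bag. Running intersection: for every vertex, the bags containing it form a connected subtree. All three properties hold, so this is a valid tree decomposition of width max|bag| − 1 = 1, and hence tw(G) ≤ 1.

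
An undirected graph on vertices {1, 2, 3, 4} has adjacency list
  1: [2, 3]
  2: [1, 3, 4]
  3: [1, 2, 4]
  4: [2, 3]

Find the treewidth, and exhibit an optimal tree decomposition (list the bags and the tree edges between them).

Treewidth 2.
One such decomposition:
Bags: B1 = {1, 2, 3}  B2 = {2, 3, 4}
Tree: B1–B2

Every bag has size at most 3, so the width is 3 − 1 = 2 and tw(G) ≤ 2. For the lower bound, the 3 vertices {1, 2, 3} are pairwise adjacent, and any tree decomposition puts a clique entirely inside one bag — forcing width ≥ 2. Therefore the treewidth is 2.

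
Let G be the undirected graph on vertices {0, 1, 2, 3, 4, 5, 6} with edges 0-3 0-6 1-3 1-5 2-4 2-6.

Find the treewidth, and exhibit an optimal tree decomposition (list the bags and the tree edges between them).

Treewidth 1.
Bags: B1 = {2, 4}  B2 = {2, 6}  B3 = {0, 6}  B4 = {0, 3}  B5 = {1, 3}  B6 = {1, 5}
Tree: B1–B2, B2–B3, B3–B4, B4–B5, B5–B6

Each bag holds 2 vertices, so the decomposition has width 1, which upper-bounds the treewidth. G has an edge, so its treewidth is at least 1. The upper and lower bounds meet at 1, so that is the treewidth.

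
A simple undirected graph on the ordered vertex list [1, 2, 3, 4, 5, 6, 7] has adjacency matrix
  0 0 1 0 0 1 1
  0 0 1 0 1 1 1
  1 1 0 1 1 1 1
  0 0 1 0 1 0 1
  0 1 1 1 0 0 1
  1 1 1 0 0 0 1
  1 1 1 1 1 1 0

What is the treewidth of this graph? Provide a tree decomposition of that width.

Every bag has size at most 4, so the width is 4 − 1 = 3 and tw(G) ≤ 3. On the other hand G contains the 4-clique {1, 3, 6, 7}. A clique must lie in a single bag of any decomposition, so no decomposition can have width below 3. The upper and lower bounds meet at 3, so that is the treewidth.

Treewidth 3.
Bags: B1 = {2, 3, 5, 7}  B2 = {3, 4, 5, 7}  B3 = {2, 3, 6, 7}  B4 = {1, 3, 6, 7}
Tree: B1–B2, B1–B3, B3–B4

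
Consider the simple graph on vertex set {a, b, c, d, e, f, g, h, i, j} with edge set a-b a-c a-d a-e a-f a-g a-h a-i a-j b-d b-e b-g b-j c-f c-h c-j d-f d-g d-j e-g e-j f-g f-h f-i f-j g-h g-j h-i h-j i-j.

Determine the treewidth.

A width-4 tree decomposition is:
Bags: B1 = {a, f, g, h, j}  B2 = {a, f, h, i, j}  B3 = {a, d, f, g, j}  B4 = {a, b, d, g, j}  B5 = {a, b, e, g, j}  B6 = {a, c, f, h, j}
Tree: B1–B2, B1–B3, B3–B4, B4–B5, B1–B6
The largest bag has 5 vertices, giving width 4; this decomposition certifies tw(G) ≤ 4. For the lower bound, the 5 vertices {a, b, e, g, j} are pairwise adjacent, and any tree decomposition puts a clique entirely inside one bag — forcing width ≥ 4. Hence tw(G) = 4 exactly.

4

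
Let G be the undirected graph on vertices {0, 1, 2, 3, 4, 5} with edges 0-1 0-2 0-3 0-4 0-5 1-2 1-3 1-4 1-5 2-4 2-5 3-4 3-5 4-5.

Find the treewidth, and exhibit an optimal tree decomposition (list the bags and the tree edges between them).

Treewidth 4.
One optimal decomposition is:
Bags: B1 = {0, 1, 3, 4, 5}  B2 = {0, 1, 2, 4, 5}
Tree: B1–B2

The largest bag has 5 vertices, giving width 4; this decomposition certifies tw(G) ≤ 4. For the lower bound, the 5 vertices {0, 1, 2, 4, 5} are pairwise adjacent, and any tree decomposition puts a clique entirely inside one bag — forcing width ≥ 4. Hence tw(G) = 4 exactly.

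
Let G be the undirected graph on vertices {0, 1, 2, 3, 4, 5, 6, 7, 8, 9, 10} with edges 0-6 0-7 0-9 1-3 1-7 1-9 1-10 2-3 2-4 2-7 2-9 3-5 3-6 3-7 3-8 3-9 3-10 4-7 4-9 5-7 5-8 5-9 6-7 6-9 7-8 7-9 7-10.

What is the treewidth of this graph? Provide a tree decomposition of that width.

Every bag has size at most 4, so the width is 4 − 1 = 3 and tw(G) ≤ 3. On the other hand G contains the 4-clique {0, 6, 7, 9}. A clique must lie in a single bag of any decomposition, so no decomposition can have width below 3. Combining the bounds, tw(G) = 3.

Treewidth 3.
Bags: B1 = {3, 6, 7, 9}  B2 = {0, 6, 7, 9}  B3 = {3, 5, 7, 9}  B4 = {2, 3, 7, 9}  B5 = {1, 3, 7, 9}  B6 = {3, 5, 7, 8}  B7 = {1, 3, 7, 10}  B8 = {2, 4, 7, 9}
Tree: B1–B2, B1–B3, B1–B4, B1–B5, B3–B6, B5–B7, B4–B8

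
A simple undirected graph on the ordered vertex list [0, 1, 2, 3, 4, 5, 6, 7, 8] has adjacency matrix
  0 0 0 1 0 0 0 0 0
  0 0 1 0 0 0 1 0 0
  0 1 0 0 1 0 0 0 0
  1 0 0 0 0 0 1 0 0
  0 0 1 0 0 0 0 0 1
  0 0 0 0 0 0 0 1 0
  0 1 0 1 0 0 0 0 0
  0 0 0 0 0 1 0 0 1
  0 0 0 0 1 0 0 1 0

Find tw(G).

A width-1 tree decomposition is:
Bags: B1 = {5, 7}  B2 = {7, 8}  B3 = {4, 8}  B4 = {2, 4}  B5 = {1, 2}  B6 = {1, 6}  B7 = {3, 6}  B8 = {0, 3}
Tree: B1–B2, B2–B3, B3–B4, B4–B5, B5–B6, B6–B7, B7–B8
Each bag holds 2 vertices, so the decomposition has width 1, which upper-bounds the treewidth. G has an edge, so its treewidth is at least 1. Hence tw(G) = 1 exactly.

1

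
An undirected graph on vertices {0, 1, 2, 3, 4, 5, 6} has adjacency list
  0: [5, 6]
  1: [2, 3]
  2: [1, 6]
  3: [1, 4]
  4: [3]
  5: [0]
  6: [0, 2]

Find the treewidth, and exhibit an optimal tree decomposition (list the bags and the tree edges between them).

The largest bag has 2 vertices, giving width 1; this decomposition certifies tw(G) ≤ 1. G has an edge, so its treewidth is at least 1. Hence tw(G) = 1 exactly.

Treewidth 1.
One such decomposition:
Bags: B1 = {3, 4}  B2 = {1, 3}  B3 = {1, 2}  B4 = {2, 6}  B5 = {0, 6}  B6 = {0, 5}
Tree: B1–B2, B2–B3, B3–B4, B4–B5, B5–B6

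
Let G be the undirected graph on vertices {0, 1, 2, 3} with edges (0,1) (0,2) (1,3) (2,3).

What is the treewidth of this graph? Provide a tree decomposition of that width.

Every bag has size at most 3, so the width is 3 − 1 = 2 and tw(G) ≤ 2. For the lower bound, G contains the cycle 2–3–1–0–2, so G is not a forest; only forests have treewidth ≤ 1, hence tw(G) ≥ 2. Combining the bounds, tw(G) = 2.

Treewidth 2.
One optimal decomposition is:
Bags: B1 = {1, 2, 3}  B2 = {0, 1, 2}
Tree: B1–B2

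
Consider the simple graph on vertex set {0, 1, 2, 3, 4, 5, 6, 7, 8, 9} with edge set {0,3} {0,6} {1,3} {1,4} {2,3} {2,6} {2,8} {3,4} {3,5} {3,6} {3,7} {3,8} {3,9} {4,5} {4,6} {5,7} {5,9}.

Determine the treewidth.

2

A width-2 tree decomposition is:
Bags: B1 = {2, 3, 6}  B2 = {3, 4, 6}  B3 = {3, 4, 5}  B4 = {1, 3, 4}  B5 = {3, 5, 9}  B6 = {0, 3, 6}  B7 = {3, 5, 7}  B8 = {2, 3, 8}
Tree: B1–B2, B2–B3, B2–B4, B3–B5, B2–B6, B3–B7, B1–B8
The largest bag has 3 vertices, giving width 2; this decomposition certifies tw(G) ≤ 2. For the lower bound, the 3 vertices {0, 3, 6} are pairwise adjacent, and any tree decomposition puts a clique entirely inside one bag — forcing width ≥ 2. The upper and lower bounds meet at 2, so that is the treewidth.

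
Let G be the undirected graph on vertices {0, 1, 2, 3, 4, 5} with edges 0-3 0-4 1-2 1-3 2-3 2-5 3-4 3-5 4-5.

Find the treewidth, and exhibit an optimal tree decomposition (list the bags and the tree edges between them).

Treewidth 2.
One such decomposition:
Bags: B1 = {3, 4, 5}  B2 = {2, 3, 5}  B3 = {0, 3, 4}  B4 = {1, 2, 3}
Tree: B1–B2, B1–B3, B2–B4

Every bag has size at most 3, so the width is 3 − 1 = 2 and tw(G) ≤ 2. For the lower bound, the 3 vertices {0, 3, 4} are pairwise adjacent, and any tree decomposition puts a clique entirely inside one bag — forcing width ≥ 2. Hence tw(G) = 2 exactly.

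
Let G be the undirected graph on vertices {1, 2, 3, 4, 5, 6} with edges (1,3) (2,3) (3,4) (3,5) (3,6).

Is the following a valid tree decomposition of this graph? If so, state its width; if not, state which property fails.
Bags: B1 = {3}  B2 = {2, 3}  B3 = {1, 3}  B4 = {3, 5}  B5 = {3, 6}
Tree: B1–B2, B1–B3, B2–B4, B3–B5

No — vertex 4 appears in no bag.

A tree decomposition must satisfy three properties: every vertex lies in some bag; for every edge, both endpoints lie together in some bag; and for every vertex, the bags containing it form a connected subtree. Here vertex 4 appears in no bag, so the decomposition is invalid.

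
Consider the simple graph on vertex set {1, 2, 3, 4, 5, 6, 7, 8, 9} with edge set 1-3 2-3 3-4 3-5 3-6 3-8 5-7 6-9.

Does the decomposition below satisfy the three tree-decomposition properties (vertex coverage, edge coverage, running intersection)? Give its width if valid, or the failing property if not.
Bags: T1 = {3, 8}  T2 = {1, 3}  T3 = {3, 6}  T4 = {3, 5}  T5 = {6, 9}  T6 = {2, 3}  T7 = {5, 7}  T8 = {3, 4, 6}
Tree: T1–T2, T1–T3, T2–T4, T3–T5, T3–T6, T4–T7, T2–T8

No — bags containing vertex 6 are not connected in the tree.

A tree decomposition must satisfy three properties: every vertex lies in some bag; for every edge, both endpoints lie together in some bag; and for every vertex, the bags containing it form a connected subtree. Here bags containing vertex 6 are not connected in the tree, so the decomposition is invalid.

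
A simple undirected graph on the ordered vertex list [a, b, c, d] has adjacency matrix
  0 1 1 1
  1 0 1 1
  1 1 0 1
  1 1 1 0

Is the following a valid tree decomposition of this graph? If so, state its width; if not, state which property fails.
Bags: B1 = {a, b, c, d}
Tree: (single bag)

Checking the three conditions: (i) the bags cover all of {a, b, c, d}; (ii) for each edge, some bag contains both endpoints; (iii) the bags containing any fixed vertex form a subtree. All hold, so the decomposition is valid with width 4 − 1 = 3.

Yes; width 3.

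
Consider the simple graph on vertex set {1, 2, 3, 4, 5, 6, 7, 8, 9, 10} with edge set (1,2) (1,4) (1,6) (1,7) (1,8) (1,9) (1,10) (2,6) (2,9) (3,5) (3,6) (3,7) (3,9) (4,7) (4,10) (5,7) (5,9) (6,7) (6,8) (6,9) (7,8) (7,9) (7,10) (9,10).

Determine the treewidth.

3

A width-3 tree decomposition is:
Bags: B1 = {1, 6, 7, 8}  B2 = {1, 6, 7, 9}  B3 = {3, 6, 7, 9}  B4 = {1, 7, 9, 10}  B5 = {1, 4, 7, 10}  B6 = {1, 2, 6, 9}  B7 = {3, 5, 7, 9}
Tree: B1–B2, B2–B3, B2–B4, B4–B5, B2–B6, B3–B7
Each bag holds 4 vertices, so the decomposition has width 3, which upper-bounds the treewidth. Conversely, {1, 2, 6, 9} is a clique of size 4, and the vertices of any clique must share a bag in every tree decomposition; so some bag has ≥ 4 vertices and tw(G) ≥ 3. Combining the bounds, tw(G) = 3.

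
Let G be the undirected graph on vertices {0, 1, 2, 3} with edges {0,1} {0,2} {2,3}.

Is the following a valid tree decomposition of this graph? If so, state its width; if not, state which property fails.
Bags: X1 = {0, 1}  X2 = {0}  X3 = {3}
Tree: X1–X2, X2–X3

A tree decomposition must satisfy three properties: every vertex lies in some bag; for every edge, both endpoints lie together in some bag; and for every vertex, the bags containing it form a connected subtree. Here vertex 2 appears in no bag, so the decomposition is invalid.

No — vertex 2 appears in no bag.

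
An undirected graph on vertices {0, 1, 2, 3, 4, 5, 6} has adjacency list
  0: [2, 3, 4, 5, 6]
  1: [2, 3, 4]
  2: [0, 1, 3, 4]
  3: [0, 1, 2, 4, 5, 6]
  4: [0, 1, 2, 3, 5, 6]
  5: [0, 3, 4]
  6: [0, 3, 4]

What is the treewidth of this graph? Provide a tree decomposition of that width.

Every bag has size at most 4, so the width is 4 − 1 = 3 and tw(G) ≤ 3. On the other hand G contains the 4-clique {0, 2, 3, 4}. A clique must lie in a single bag of any decomposition, so no decomposition can have width below 3. Combining the bounds, tw(G) = 3.

Treewidth 3.
One such decomposition:
Bags: B1 = {0, 2, 3, 4}  B2 = {0, 3, 4, 5}  B3 = {0, 3, 4, 6}  B4 = {1, 2, 3, 4}
Tree: B1–B2, B2–B3, B1–B4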